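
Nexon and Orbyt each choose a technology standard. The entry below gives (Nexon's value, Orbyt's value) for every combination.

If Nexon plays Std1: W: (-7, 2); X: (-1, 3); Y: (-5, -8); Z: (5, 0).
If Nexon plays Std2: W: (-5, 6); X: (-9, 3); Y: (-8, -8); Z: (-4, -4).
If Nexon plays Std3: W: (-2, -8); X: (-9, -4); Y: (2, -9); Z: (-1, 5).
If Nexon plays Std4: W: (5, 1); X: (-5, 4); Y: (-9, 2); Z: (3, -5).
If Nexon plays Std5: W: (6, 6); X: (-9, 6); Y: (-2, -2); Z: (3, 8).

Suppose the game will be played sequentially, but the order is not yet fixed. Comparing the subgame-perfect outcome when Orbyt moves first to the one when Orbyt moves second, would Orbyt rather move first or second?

If Nexon leads: Orbyt's best replies are Std1→X, Std2→W, Std3→Z, Std4→X, Std5→Z; Nexon's induced payoffs -1, -5, -1, -5, 3; outcome (Std5, Z), payoffs (3, 8).
If Orbyt leads: Nexon's best replies are W→Std5, X→Std1, Y→Std3, Z→Std1; Orbyt's induced payoffs 6, 3, -9, 0; outcome (Std5, W), payoffs (6, 6).
Orbyt gets 6 moving first and 8 moving second, so Orbyt prefers to move second.

second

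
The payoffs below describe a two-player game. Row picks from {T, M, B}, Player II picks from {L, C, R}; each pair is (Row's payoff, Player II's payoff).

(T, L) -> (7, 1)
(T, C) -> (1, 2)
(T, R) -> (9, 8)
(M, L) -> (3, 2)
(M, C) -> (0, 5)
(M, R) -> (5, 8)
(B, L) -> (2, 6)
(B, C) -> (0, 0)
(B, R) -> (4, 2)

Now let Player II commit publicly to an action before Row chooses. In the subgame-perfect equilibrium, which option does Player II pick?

Row best-responds to each possible Player II move:
- L: Row compares 7, 3, 2 and picks T; Player II would get 1.
- C: Row compares 1, 0, 0 and picks T; Player II would get 2.
- R: Row compares 9, 5, 4 and picks T; Player II would get 8.
Maximizing over 1, 2, 8, Player II chooses R. Subgame-perfect outcome: (T, R) with payoffs (9, 8).

R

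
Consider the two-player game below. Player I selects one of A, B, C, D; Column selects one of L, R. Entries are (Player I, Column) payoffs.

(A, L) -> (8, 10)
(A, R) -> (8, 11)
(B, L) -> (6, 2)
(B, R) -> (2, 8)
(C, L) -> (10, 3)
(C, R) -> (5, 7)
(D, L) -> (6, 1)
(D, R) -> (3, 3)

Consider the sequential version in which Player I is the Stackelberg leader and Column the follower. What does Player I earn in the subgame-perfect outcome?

Column best-responds to each possible Player I move:
- A → Column plays R (best of 10, 11); Player I gets 8.
- B → Column plays R (best of 2, 8); Player I gets 2.
- C → Column plays R (best of 3, 7); Player I gets 5.
- D → Column plays R (best of 1, 3); Player I gets 3.
Among 8, 2, 5, 3, the best is 8 at A. Subgame-perfect outcome: (A, R) with payoffs (8, 11).

8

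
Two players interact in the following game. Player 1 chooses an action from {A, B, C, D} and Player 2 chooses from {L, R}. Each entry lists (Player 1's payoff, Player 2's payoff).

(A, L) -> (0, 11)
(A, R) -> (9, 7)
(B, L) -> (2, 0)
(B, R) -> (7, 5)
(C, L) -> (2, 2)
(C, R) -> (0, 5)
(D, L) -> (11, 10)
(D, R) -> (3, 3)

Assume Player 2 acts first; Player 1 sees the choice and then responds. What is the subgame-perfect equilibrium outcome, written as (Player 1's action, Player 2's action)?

Player 1 best-responds to each possible Player 2 move:
- L: Player 1 compares 0, 2, 2, 11 and picks D; Player 2 would get 10.
- R: Player 1 compares 9, 7, 0, 3 and picks A; Player 2 would get 7.
Player 2's induced payoffs are 10, 7, so Player 2 commits to L. Subgame-perfect outcome: (D, L) with payoffs (11, 10).

(D, L)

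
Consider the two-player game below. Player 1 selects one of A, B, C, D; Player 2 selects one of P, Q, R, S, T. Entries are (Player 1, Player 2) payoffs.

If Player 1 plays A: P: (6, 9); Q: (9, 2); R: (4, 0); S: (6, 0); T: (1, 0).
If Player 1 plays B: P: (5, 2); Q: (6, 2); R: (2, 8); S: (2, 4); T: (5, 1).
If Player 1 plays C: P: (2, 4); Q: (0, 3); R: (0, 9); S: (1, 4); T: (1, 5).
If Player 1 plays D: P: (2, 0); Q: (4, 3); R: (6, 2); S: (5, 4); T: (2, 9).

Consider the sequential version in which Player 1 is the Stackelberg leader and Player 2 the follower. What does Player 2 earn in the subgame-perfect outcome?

9

Backward induction with Player 1 moving first.
- A: BR = P, leader payoff 6.
- B: BR = R, leader payoff 2.
- C: BR = R, leader payoff 0.
- D: BR = T, leader payoff 2.
Maximizing over 6, 2, 0, 2, Player 1 chooses A. Subgame-perfect outcome: (A, P) with payoffs (6, 9).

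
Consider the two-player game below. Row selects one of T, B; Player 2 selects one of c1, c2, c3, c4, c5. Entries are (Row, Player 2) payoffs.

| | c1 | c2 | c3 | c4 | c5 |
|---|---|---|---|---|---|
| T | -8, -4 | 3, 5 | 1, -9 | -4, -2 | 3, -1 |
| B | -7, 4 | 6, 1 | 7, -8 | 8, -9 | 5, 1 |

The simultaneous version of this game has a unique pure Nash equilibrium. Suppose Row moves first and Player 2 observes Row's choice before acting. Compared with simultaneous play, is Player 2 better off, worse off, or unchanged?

Player 2 best-responds to each possible Row move:
- T: BR = c2, leader payoff 3.
- B: BR = c1, leader payoff -7.
Among 3, -7, the best is 3 at T. Subgame-perfect outcome: (T, c2) with payoffs (3, 5).
For the simultaneous game, intersect best replies.
Row's best replies: c1→B; c2→B; c3→B; c4→B; c5→B.
Player 2's best replies: T→c2; B→c1.
The unique mutual best reply is (B, c1), giving (-7, 4).
Player 2 earns 5 sequentially versus 4 at the Nash outcome: better off.

better off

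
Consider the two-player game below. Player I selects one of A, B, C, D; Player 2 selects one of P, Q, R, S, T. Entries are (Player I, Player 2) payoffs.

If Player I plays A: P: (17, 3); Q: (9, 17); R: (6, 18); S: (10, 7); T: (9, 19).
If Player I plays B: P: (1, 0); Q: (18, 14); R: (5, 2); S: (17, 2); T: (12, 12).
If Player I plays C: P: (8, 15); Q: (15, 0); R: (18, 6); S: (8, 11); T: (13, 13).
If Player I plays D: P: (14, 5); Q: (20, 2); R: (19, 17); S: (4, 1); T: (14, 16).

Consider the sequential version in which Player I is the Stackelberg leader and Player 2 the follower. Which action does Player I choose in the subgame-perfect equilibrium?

Solve by backward induction (Player I leads).
- A → Player 2 plays T (best of 3, 17, 18, 7, 19); Player I gets 9.
- B → Player 2 plays Q (best of 0, 14, 2, 2, 12); Player I gets 18.
- C → Player 2 plays P (best of 15, 0, 6, 11, 13); Player I gets 8.
- D → Player 2 plays R (best of 5, 2, 17, 1, 16); Player I gets 19.
Maximizing over 9, 18, 8, 19, Player I chooses D. Subgame-perfect outcome: (D, R) with payoffs (19, 17).

D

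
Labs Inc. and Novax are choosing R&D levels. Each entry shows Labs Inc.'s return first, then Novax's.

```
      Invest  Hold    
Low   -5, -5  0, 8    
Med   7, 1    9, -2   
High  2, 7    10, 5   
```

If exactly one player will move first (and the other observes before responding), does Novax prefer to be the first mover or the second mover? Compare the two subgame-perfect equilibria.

first

If Labs Inc. leads: Novax's best replies are Low→Hold, Med→Invest, High→Invest; Labs Inc.'s induced payoffs 0, 7, 2; outcome (Med, Invest), payoffs (7, 1).
If Novax leads: Labs Inc.'s best replies are Invest→Med, Hold→High; Novax's induced payoffs 1, 5; outcome (High, Hold), payoffs (10, 5).
Novax gets 5 moving first and 1 moving second, so Novax prefers to move first.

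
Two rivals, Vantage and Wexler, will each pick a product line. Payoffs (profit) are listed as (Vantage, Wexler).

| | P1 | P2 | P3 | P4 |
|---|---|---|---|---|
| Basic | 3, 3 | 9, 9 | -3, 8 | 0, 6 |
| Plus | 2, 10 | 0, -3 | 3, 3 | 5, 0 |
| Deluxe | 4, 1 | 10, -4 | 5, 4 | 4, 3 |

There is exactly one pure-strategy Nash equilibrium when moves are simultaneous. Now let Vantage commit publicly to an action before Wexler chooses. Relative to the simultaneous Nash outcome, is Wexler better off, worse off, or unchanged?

better off

Wexler best-responds to each possible Vantage move:
- Basic: Wexler compares 3, 9, 8, 6 and picks P2; Vantage would get 9.
- Plus: Wexler compares 10, -3, 3, 0 and picks P1; Vantage would get 2.
- Deluxe: Wexler compares 1, -4, 4, 3 and picks P3; Vantage would get 5.
Maximizing over 9, 2, 5, Vantage chooses Basic. Subgame-perfect outcome: (Basic, P2) with payoffs (9, 9).
Under simultaneous play:
Vantage's best replies: P1→Deluxe; P2→Deluxe; P3→Deluxe; P4→Plus.
Wexler's best replies: Basic→P2; Plus→P1; Deluxe→P3.
Only (Deluxe, P3) has each player best-responding; Nash payoffs (5, 4).
Wexler earns 9 sequentially versus 4 at the Nash outcome: better off.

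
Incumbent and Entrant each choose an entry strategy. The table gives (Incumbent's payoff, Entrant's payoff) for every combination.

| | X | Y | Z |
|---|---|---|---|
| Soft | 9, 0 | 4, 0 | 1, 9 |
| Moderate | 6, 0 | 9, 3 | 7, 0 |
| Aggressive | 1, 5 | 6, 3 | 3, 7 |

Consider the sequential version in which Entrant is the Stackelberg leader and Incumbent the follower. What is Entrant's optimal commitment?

Y

Solve by backward induction (Entrant leads).
- X: BR = Soft, leader payoff 0.
- Y: BR = Moderate, leader payoff 3.
- Z: BR = Moderate, leader payoff 0.
Entrant's induced payoffs are 0, 3, 0, so Entrant commits to Y. Subgame-perfect outcome: (Moderate, Y) with payoffs (9, 3).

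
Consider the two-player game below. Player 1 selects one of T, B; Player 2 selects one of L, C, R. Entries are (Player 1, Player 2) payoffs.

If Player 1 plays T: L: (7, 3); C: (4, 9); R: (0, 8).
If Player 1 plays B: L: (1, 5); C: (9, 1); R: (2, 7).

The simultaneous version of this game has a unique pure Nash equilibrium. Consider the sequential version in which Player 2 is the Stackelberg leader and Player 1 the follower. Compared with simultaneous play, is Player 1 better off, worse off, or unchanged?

unchanged

Player 1 best-responds to each possible Player 2 move:
- L: BR = T, leader payoff 3.
- C: BR = B, leader payoff 1.
- R: BR = B, leader payoff 7.
Player 2's induced payoffs are 3, 1, 7, so Player 2 commits to R. Subgame-perfect outcome: (B, R) with payoffs (2, 7).
Under simultaneous play:
Player 1's best replies: L→T; C→B; R→B.
Player 2's best replies: T→C; B→R.
The unique mutual best reply is (B, R), giving (2, 7).
Player 1 earns 2 sequentially versus 2 at the Nash outcome: unchanged.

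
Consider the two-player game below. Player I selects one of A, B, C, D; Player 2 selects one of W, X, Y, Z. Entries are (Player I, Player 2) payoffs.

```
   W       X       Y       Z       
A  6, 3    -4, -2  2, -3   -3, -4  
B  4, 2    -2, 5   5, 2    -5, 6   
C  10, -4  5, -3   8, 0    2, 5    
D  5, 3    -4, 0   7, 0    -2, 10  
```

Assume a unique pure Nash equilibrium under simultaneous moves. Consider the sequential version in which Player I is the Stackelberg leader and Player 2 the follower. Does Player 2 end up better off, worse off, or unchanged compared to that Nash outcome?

Solve by backward induction (Player I leads).
- A: Player 2 compares 3, -2, -3, -4 and picks W; Player I would get 6.
- B: Player 2 compares 2, 5, 2, 6 and picks Z; Player I would get -5.
- C: Player 2 compares -4, -3, 0, 5 and picks Z; Player I would get 2.
- D: Player 2 compares 3, 0, 0, 10 and picks Z; Player I would get -2.
Player I's induced payoffs are 6, -5, 2, -2, so Player I commits to A. Subgame-perfect outcome: (A, W) with payoffs (6, 3).
Under simultaneous play:
Player I's best replies: W→C; X→C; Y→C; Z→C.
Player 2's best replies: A→W; B→Z; C→Z; D→Z.
Only (C, Z) has each player best-responding; Nash payoffs (2, 5).
Player 2 earns 3 sequentially versus 5 at the Nash outcome: worse off.

worse off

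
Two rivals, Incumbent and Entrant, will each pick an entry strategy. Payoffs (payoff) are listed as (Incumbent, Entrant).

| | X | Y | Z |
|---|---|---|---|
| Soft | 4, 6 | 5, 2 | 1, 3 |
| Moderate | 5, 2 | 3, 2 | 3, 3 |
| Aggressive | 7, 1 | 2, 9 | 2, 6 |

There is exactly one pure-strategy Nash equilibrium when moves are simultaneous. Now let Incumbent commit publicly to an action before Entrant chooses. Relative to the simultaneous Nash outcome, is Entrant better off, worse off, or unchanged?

Work backward from Entrant's decision.
- Soft → Entrant plays X (best of 6, 2, 3); Incumbent gets 4.
- Moderate → Entrant plays Z (best of 2, 2, 3); Incumbent gets 3.
- Aggressive → Entrant plays Y (best of 1, 9, 6); Incumbent gets 2.
Maximizing over 4, 3, 2, Incumbent chooses Soft. Subgame-perfect outcome: (Soft, X) with payoffs (4, 6).
For the simultaneous game, intersect best replies.
Incumbent's best replies: X→Aggressive; Y→Soft; Z→Moderate.
Entrant's best replies: Soft→X; Moderate→Z; Aggressive→Y.
Only (Moderate, Z) has each player best-responding; Nash payoffs (3, 3).
Entrant earns 6 sequentially versus 3 at the Nash outcome: better off.

better off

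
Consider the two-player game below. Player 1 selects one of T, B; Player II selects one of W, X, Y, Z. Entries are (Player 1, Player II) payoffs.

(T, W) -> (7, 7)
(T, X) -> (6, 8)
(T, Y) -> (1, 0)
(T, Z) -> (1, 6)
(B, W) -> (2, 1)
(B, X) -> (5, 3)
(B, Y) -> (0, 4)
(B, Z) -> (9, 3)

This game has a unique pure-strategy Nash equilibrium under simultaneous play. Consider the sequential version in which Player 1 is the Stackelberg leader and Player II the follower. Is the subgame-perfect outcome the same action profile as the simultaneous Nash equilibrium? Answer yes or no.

yes

Work backward from Player II's decision.
- T: BR = X, leader payoff 6.
- B: BR = Y, leader payoff 0.
Maximizing over 6, 0, Player 1 chooses T. Subgame-perfect outcome: (T, X) with payoffs (6, 8).
For the simultaneous game, intersect best replies.
Player 1's best replies: W→T; X→T; Y→T; Z→B.
Player II's best replies: T→X; B→Y.
Only (T, X) has each player best-responding; Nash payoffs (6, 8).
Sequential outcome (T, X) coincides with the Nash profile (T, X).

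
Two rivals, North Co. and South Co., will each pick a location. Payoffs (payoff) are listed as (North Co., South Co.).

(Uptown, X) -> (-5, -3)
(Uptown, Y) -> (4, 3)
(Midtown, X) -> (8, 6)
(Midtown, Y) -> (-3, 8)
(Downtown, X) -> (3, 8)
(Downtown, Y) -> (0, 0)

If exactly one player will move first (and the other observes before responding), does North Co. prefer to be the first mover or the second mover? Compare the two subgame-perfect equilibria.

second

If North Co. leads: South Co.'s best replies are Uptown→Y, Midtown→Y, Downtown→X; North Co.'s induced payoffs 4, -3, 3; outcome (Uptown, Y), payoffs (4, 3).
If South Co. leads: North Co.'s best replies are X→Midtown, Y→Uptown; South Co.'s induced payoffs 6, 3; outcome (Midtown, X), payoffs (8, 6).
North Co. gets 4 moving first and 8 moving second, so North Co. prefers to move second.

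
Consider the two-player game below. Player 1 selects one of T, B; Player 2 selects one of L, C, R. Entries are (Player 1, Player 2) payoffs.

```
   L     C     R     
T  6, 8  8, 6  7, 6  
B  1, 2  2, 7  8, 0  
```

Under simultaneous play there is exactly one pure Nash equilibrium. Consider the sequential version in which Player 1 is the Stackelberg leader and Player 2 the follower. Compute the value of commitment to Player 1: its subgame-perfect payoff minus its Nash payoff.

Player 2 best-responds to each possible Player 1 move:
- T → Player 2 plays L (best of 8, 6, 6); Player 1 gets 6.
- B → Player 2 plays C (best of 2, 7, 0); Player 1 gets 2.
Maximizing over 6, 2, Player 1 chooses T. Subgame-perfect outcome: (T, L) with payoffs (6, 8).
Under simultaneous play:
Player 1's best replies: L→T; C→T; R→B.
Player 2's best replies: T→L; B→C.
The unique mutual best reply is (T, L), giving (6, 8).
Player 1's commitment gain: 6 − 6 = 0.

0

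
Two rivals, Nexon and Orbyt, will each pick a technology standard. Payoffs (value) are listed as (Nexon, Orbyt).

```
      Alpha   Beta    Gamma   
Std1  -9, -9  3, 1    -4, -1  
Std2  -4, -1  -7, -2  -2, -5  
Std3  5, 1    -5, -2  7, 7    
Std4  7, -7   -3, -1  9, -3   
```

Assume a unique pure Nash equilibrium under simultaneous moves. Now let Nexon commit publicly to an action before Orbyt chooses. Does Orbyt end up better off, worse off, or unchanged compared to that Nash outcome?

Work backward from Orbyt's decision.
- Std1: Orbyt compares -9, 1, -1 and picks Beta; Nexon would get 3.
- Std2: Orbyt compares -1, -2, -5 and picks Alpha; Nexon would get -4.
- Std3: Orbyt compares 1, -2, 7 and picks Gamma; Nexon would get 7.
- Std4: Orbyt compares -7, -1, -3 and picks Beta; Nexon would get -3.
Among 3, -4, 7, -3, the best is 7 at Std3. Subgame-perfect outcome: (Std3, Gamma) with payoffs (7, 7).
Now find the simultaneous Nash equilibrium.
Nexon's best replies: Alpha→Std4; Beta→Std1; Gamma→Std4.
Orbyt's best replies: Std1→Beta; Std2→Alpha; Std3→Gamma; Std4→Beta.
The unique mutual best reply is (Std1, Beta), giving (3, 1).
Orbyt earns 7 sequentially versus 1 at the Nash outcome: better off.

better off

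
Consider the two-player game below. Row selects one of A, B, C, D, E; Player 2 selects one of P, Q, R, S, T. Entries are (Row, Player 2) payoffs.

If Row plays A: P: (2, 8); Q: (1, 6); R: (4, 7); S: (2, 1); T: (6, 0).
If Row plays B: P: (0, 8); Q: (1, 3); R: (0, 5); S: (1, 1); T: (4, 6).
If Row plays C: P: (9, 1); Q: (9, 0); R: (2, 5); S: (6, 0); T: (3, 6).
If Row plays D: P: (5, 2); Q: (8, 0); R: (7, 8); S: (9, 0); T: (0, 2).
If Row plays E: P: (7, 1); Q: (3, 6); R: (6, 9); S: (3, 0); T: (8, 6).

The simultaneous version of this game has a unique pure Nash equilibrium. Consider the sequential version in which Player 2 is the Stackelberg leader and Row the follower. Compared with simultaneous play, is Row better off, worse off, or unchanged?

Work backward from Row's decision.
- P: BR = C, leader payoff 1.
- Q: BR = C, leader payoff 0.
- R: BR = D, leader payoff 8.
- S: BR = D, leader payoff 0.
- T: BR = E, leader payoff 6.
Maximizing over 1, 0, 8, 0, 6, Player 2 chooses R. Subgame-perfect outcome: (D, R) with payoffs (7, 8).
Under simultaneous play:
Row's best replies: P→C; Q→C; R→D; S→D; T→E.
Player 2's best replies: A→P; B→P; C→T; D→R; E→R.
Only (D, R) has each player best-responding; Nash payoffs (7, 8).
Row earns 7 sequentially versus 7 at the Nash outcome: unchanged.

unchanged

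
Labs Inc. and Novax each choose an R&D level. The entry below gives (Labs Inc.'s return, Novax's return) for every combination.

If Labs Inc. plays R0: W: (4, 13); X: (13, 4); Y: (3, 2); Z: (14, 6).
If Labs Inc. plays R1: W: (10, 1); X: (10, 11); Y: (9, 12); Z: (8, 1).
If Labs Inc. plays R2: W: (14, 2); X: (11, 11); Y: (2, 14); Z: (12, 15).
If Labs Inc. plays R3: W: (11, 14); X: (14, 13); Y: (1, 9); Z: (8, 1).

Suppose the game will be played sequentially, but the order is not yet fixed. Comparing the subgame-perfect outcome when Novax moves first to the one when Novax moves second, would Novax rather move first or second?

second

If Labs Inc. leads: Novax's best replies are R0→W, R1→Y, R2→Z, R3→W; Labs Inc.'s induced payoffs 4, 9, 12, 11; outcome (R2, Z), payoffs (12, 15).
If Novax leads: Labs Inc.'s best replies are W→R2, X→R3, Y→R1, Z→R0; Novax's induced payoffs 2, 13, 12, 6; outcome (R3, X), payoffs (14, 13).
Novax gets 13 moving first and 15 moving second, so Novax prefers to move second.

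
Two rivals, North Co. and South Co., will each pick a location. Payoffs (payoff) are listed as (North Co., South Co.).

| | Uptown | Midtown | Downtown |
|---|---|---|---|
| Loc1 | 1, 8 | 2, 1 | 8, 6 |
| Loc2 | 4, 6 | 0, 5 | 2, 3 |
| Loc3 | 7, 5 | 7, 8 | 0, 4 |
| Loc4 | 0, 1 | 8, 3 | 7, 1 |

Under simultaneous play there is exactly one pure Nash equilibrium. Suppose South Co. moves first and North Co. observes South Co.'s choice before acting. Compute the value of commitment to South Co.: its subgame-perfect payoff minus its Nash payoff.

Solve by backward induction (South Co. leads).
- Uptown: BR = Loc3, leader payoff 5.
- Midtown: BR = Loc4, leader payoff 3.
- Downtown: BR = Loc1, leader payoff 6.
Maximizing over 5, 3, 6, South Co. chooses Downtown. Subgame-perfect outcome: (Loc1, Downtown) with payoffs (8, 6).
Now find the simultaneous Nash equilibrium.
North Co.'s best replies: Uptown→Loc3; Midtown→Loc4; Downtown→Loc1.
South Co.'s best replies: Loc1→Uptown; Loc2→Uptown; Loc3→Midtown; Loc4→Midtown.
Only (Loc4, Midtown) has each player best-responding; Nash payoffs (8, 3).
South Co.'s commitment gain: 6 − 3 = 3.

3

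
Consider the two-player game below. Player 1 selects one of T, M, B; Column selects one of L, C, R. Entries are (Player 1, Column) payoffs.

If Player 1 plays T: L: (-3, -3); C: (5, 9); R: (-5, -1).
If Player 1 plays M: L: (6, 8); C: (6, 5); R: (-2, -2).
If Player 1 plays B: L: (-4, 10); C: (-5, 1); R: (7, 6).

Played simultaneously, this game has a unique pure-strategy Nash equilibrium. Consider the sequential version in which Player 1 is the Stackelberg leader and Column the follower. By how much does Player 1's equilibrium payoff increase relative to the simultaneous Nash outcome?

Work backward from Column's decision.
- T → Column plays C (best of -3, 9, -1); Player 1 gets 5.
- M → Column plays L (best of 8, 5, -2); Player 1 gets 6.
- B → Column plays L (best of 10, 1, 6); Player 1 gets -4.
Among 5, 6, -4, the best is 6 at M. Subgame-perfect outcome: (M, L) with payoffs (6, 8).
Under simultaneous play:
Player 1's best replies: L→M; C→M; R→B.
Column's best replies: T→C; M→L; B→L.
The unique mutual best reply is (M, L), giving (6, 8).
Player 1's commitment gain: 6 − 6 = 0.

0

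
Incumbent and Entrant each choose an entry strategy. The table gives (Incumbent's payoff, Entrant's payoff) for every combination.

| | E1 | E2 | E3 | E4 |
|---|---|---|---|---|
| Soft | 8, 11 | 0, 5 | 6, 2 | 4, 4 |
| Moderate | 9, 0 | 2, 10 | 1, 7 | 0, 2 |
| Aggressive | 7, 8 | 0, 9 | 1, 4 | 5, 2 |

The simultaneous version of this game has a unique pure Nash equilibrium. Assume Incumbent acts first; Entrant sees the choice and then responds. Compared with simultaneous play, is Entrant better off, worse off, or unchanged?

Solve by backward induction (Incumbent leads).
- Soft: BR = E1, leader payoff 8.
- Moderate: BR = E2, leader payoff 2.
- Aggressive: BR = E2, leader payoff 0.
Maximizing over 8, 2, 0, Incumbent chooses Soft. Subgame-perfect outcome: (Soft, E1) with payoffs (8, 11).
Now find the simultaneous Nash equilibrium.
Incumbent's best replies: E1→Moderate; E2→Moderate; E3→Soft; E4→Aggressive.
Entrant's best replies: Soft→E1; Moderate→E2; Aggressive→E2.
Only (Moderate, E2) has each player best-responding; Nash payoffs (2, 10).
Entrant earns 11 sequentially versus 10 at the Nash outcome: better off.

better off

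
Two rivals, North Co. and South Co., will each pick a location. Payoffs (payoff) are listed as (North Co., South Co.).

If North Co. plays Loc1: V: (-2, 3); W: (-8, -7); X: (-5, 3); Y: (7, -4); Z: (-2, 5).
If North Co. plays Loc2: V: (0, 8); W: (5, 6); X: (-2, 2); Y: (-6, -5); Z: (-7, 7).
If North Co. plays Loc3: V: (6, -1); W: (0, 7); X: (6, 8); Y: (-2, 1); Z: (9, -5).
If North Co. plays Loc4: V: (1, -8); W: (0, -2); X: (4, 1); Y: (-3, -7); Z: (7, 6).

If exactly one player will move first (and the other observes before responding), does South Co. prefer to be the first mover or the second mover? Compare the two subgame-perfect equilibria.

first

If North Co. leads: South Co.'s best replies are Loc1→Z, Loc2→V, Loc3→X, Loc4→Z; North Co.'s induced payoffs -2, 0, 6, 7; outcome (Loc4, Z), payoffs (7, 6).
If South Co. leads: North Co.'s best replies are V→Loc3, W→Loc2, X→Loc3, Y→Loc1, Z→Loc3; South Co.'s induced payoffs -1, 6, 8, -4, -5; outcome (Loc3, X), payoffs (6, 8).
South Co. gets 8 moving first and 6 moving second, so South Co. prefers to move first.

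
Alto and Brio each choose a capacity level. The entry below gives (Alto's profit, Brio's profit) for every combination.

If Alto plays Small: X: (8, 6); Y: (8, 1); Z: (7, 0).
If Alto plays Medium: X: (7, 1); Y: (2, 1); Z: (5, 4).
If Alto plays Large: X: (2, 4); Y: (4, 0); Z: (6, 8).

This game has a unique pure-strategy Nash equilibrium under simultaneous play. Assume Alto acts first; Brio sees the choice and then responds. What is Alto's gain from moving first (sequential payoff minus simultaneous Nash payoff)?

Brio best-responds to each possible Alto move:
- Small → Brio plays X (best of 6, 1, 0); Alto gets 8.
- Medium → Brio plays Z (best of 1, 1, 4); Alto gets 5.
- Large → Brio plays Z (best of 4, 0, 8); Alto gets 6.
Alto's induced payoffs are 8, 5, 6, so Alto commits to Small. Subgame-perfect outcome: (Small, X) with payoffs (8, 6).
Now find the simultaneous Nash equilibrium.
Alto's best replies: X→Small; Y→Small; Z→Small.
Brio's best replies: Small→X; Medium→Z; Large→Z.
The unique mutual best reply is (Small, X), giving (8, 6).
Alto's commitment gain: 8 − 8 = 0.

0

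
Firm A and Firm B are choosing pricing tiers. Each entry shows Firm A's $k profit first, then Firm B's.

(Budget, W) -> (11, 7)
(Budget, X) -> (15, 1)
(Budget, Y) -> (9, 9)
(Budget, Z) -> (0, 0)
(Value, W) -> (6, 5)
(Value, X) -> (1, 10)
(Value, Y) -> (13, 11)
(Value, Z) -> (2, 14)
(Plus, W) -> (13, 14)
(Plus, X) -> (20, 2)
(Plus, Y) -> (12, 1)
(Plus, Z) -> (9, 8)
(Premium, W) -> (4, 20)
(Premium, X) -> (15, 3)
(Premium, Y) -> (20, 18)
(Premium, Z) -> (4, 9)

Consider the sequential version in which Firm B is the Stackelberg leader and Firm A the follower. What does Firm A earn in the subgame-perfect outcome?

20

Backward induction with Firm B moving first.
- W: BR = Plus, leader payoff 14.
- X: BR = Plus, leader payoff 2.
- Y: BR = Premium, leader payoff 18.
- Z: BR = Plus, leader payoff 8.
Firm B's induced payoffs are 14, 2, 18, 8, so Firm B commits to Y. Subgame-perfect outcome: (Premium, Y) with payoffs (20, 18).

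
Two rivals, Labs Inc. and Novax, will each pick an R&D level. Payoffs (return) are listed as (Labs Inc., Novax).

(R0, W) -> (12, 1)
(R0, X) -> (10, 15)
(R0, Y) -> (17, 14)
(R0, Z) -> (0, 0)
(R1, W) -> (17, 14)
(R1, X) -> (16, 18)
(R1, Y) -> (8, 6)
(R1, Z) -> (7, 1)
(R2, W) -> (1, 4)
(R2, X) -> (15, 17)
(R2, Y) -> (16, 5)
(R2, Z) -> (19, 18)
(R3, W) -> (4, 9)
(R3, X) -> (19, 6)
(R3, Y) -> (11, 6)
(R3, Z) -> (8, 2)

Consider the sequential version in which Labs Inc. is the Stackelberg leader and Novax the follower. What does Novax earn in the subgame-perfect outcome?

18

Work backward from Novax's decision.
- R0: Novax compares 1, 15, 14, 0 and picks X; Labs Inc. would get 10.
- R1: Novax compares 14, 18, 6, 1 and picks X; Labs Inc. would get 16.
- R2: Novax compares 4, 17, 5, 18 and picks Z; Labs Inc. would get 19.
- R3: Novax compares 9, 6, 6, 2 and picks W; Labs Inc. would get 4.
Among 10, 16, 19, 4, the best is 19 at R2. Subgame-perfect outcome: (R2, Z) with payoffs (19, 18).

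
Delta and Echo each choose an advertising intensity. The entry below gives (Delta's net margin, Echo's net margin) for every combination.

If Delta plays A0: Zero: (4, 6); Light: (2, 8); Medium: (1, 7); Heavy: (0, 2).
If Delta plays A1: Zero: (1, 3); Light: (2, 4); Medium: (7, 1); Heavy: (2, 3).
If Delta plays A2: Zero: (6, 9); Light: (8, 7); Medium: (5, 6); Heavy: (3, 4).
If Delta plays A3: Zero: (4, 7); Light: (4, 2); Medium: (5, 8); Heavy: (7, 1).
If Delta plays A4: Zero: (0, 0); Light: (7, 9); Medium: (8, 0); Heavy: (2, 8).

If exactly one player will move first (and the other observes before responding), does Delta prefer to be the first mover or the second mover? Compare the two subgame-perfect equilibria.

If Delta leads: Echo's best replies are A0→Light, A1→Light, A2→Zero, A3→Medium, A4→Light; Delta's induced payoffs 2, 2, 6, 5, 7; outcome (A4, Light), payoffs (7, 9).
If Echo leads: Delta's best replies are Zero→A2, Light→A2, Medium→A4, Heavy→A3; Echo's induced payoffs 9, 7, 0, 1; outcome (A2, Zero), payoffs (6, 9).
Delta gets 7 moving first and 6 moving second, so Delta prefers to move first.

first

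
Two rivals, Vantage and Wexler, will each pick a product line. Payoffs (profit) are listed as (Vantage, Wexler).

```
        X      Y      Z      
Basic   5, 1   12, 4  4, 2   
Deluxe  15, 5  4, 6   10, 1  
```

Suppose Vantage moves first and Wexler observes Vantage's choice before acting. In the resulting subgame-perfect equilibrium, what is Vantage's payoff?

Backward induction with Vantage moving first.
- Basic: Wexler compares 1, 4, 2 and picks Y; Vantage would get 12.
- Deluxe: Wexler compares 5, 6, 1 and picks Y; Vantage would get 4.
Maximizing over 12, 4, Vantage chooses Basic. Subgame-perfect outcome: (Basic, Y) with payoffs (12, 4).

12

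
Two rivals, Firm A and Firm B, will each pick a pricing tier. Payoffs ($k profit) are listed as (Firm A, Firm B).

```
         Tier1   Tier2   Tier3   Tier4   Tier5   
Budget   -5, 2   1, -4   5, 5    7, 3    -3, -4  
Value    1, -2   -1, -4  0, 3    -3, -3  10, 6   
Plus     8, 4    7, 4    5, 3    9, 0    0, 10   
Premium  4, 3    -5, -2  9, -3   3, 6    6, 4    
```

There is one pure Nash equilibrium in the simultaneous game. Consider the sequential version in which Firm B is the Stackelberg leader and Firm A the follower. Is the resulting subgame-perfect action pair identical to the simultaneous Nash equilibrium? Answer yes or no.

Backward induction with Firm B moving first.
- Tier1 → Firm A plays Plus (best of -5, 1, 8, 4); Firm B gets 4.
- Tier2 → Firm A plays Plus (best of 1, -1, 7, -5); Firm B gets 4.
- Tier3 → Firm A plays Premium (best of 5, 0, 5, 9); Firm B gets -3.
- Tier4 → Firm A plays Plus (best of 7, -3, 9, 3); Firm B gets 0.
- Tier5 → Firm A plays Value (best of -3, 10, 0, 6); Firm B gets 6.
Firm B's induced payoffs are 4, 4, -3, 0, 6, so Firm B commits to Tier5. Subgame-perfect outcome: (Value, Tier5) with payoffs (10, 6).
Now find the simultaneous Nash equilibrium.
Firm A's best replies: Tier1→Plus; Tier2→Plus; Tier3→Premium; Tier4→Plus; Tier5→Value.
Firm B's best replies: Budget→Tier3; Value→Tier5; Plus→Tier5; Premium→Tier4.
Only (Value, Tier5) has each player best-responding; Nash payoffs (10, 6).
Sequential outcome (Value, Tier5) coincides with the Nash profile (Value, Tier5).

yes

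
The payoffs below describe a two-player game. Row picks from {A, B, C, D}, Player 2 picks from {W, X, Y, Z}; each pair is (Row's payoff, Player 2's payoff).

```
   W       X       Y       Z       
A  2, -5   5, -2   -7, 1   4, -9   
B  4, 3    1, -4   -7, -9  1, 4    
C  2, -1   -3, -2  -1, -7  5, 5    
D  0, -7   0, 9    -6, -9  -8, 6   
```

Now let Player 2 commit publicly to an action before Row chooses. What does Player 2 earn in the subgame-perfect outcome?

Solve by backward induction (Player 2 leads).
- W: Row compares 2, 4, 2, 0 and picks B; Player 2 would get 3.
- X: Row compares 5, 1, -3, 0 and picks A; Player 2 would get -2.
- Y: Row compares -7, -7, -1, -6 and picks C; Player 2 would get -7.
- Z: Row compares 4, 1, 5, -8 and picks C; Player 2 would get 5.
Player 2's induced payoffs are 3, -2, -7, 5, so Player 2 commits to Z. Subgame-perfect outcome: (C, Z) with payoffs (5, 5).

5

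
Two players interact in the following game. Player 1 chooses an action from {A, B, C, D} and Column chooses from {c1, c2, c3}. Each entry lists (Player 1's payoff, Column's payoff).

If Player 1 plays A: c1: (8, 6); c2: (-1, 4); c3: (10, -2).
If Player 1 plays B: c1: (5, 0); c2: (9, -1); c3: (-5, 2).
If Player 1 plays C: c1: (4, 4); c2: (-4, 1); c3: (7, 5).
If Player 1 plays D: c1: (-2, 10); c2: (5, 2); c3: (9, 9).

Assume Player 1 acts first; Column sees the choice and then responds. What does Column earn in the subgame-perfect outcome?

Work backward from Column's decision.
- A: Column compares 6, 4, -2 and picks c1; Player 1 would get 8.
- B: Column compares 0, -1, 2 and picks c3; Player 1 would get -5.
- C: Column compares 4, 1, 5 and picks c3; Player 1 would get 7.
- D: Column compares 10, 2, 9 and picks c1; Player 1 would get -2.
Maximizing over 8, -5, 7, -2, Player 1 chooses A. Subgame-perfect outcome: (A, c1) with payoffs (8, 6).

6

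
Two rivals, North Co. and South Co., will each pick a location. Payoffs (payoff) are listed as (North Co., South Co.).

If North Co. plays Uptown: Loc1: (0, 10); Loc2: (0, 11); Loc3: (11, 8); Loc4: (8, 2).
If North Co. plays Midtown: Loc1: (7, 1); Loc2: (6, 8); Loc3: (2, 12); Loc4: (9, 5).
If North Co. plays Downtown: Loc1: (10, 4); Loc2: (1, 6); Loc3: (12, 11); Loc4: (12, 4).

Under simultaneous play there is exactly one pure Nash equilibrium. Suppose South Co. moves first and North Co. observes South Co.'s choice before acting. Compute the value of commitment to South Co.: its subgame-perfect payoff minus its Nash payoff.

0

Backward induction with South Co. moving first.
- Loc1: North Co. compares 0, 7, 10 and picks Downtown; South Co. would get 4.
- Loc2: North Co. compares 0, 6, 1 and picks Midtown; South Co. would get 8.
- Loc3: North Co. compares 11, 2, 12 and picks Downtown; South Co. would get 11.
- Loc4: North Co. compares 8, 9, 12 and picks Downtown; South Co. would get 4.
Maximizing over 4, 8, 11, 4, South Co. chooses Loc3. Subgame-perfect outcome: (Downtown, Loc3) with payoffs (12, 11).
Now find the simultaneous Nash equilibrium.
North Co.'s best replies: Loc1→Downtown; Loc2→Midtown; Loc3→Downtown; Loc4→Downtown.
South Co.'s best replies: Uptown→Loc2; Midtown→Loc3; Downtown→Loc3.
The unique mutual best reply is (Downtown, Loc3), giving (12, 11).
South Co.'s commitment gain: 11 − 11 = 0.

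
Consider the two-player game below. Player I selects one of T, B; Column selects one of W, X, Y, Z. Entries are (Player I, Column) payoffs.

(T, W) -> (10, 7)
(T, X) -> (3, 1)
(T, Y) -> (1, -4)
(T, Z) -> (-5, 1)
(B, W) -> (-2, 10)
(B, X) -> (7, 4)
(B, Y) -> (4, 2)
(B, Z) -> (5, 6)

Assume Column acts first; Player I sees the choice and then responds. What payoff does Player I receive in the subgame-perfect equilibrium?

Solve by backward induction (Column leads).
- W: BR = T, leader payoff 7.
- X: BR = B, leader payoff 4.
- Y: BR = B, leader payoff 2.
- Z: BR = B, leader payoff 6.
Column's induced payoffs are 7, 4, 2, 6, so Column commits to W. Subgame-perfect outcome: (T, W) with payoffs (10, 7).

10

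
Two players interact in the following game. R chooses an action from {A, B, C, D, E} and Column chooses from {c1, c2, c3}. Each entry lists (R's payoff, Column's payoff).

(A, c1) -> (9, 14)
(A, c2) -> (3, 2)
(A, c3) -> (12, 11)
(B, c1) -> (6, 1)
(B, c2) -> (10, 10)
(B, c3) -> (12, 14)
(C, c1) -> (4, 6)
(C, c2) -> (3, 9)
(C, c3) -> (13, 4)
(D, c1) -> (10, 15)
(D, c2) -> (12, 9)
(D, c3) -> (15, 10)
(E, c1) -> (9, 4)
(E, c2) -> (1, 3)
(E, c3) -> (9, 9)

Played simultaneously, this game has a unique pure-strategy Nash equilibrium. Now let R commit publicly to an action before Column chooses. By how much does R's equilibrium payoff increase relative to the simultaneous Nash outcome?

Column best-responds to each possible R move:
- A → Column plays c1 (best of 14, 2, 11); R gets 9.
- B → Column plays c3 (best of 1, 10, 14); R gets 12.
- C → Column plays c2 (best of 6, 9, 4); R gets 3.
- D → Column plays c1 (best of 15, 9, 10); R gets 10.
- E → Column plays c3 (best of 4, 3, 9); R gets 9.
Maximizing over 9, 12, 3, 10, 9, R chooses B. Subgame-perfect outcome: (B, c3) with payoffs (12, 14).
For the simultaneous game, intersect best replies.
R's best replies: c1→D; c2→D; c3→D.
Column's best replies: A→c1; B→c3; C→c2; D→c1; E→c3.
The unique mutual best reply is (D, c1), giving (10, 15).
R's commitment gain: 12 − 10 = 2.

2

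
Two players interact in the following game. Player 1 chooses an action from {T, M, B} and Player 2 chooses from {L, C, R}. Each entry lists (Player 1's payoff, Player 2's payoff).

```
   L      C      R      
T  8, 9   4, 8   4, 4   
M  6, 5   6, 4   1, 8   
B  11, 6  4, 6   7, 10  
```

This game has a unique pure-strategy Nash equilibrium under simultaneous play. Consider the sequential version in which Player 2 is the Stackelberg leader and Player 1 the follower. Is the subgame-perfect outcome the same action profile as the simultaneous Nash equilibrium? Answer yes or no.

Player 1 best-responds to each possible Player 2 move:
- L: Player 1 compares 8, 6, 11 and picks B; Player 2 would get 6.
- C: Player 1 compares 4, 6, 4 and picks M; Player 2 would get 4.
- R: Player 1 compares 4, 1, 7 and picks B; Player 2 would get 10.
Maximizing over 6, 4, 10, Player 2 chooses R. Subgame-perfect outcome: (B, R) with payoffs (7, 10).
Under simultaneous play:
Player 1's best replies: L→B; C→M; R→B.
Player 2's best replies: T→L; M→R; B→R.
Only (B, R) has each player best-responding; Nash payoffs (7, 10).
Sequential outcome (B, R) coincides with the Nash profile (B, R).

yes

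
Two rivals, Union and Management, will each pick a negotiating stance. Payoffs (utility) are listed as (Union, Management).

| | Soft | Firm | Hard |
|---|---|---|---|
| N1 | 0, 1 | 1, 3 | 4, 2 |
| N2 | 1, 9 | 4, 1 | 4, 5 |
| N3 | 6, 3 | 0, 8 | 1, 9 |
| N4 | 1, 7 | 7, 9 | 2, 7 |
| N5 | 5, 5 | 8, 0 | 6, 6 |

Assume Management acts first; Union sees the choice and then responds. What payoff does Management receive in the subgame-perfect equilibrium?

Backward induction with Management moving first.
- Soft → Union plays N3 (best of 0, 1, 6, 1, 5); Management gets 3.
- Firm → Union plays N5 (best of 1, 4, 0, 7, 8); Management gets 0.
- Hard → Union plays N5 (best of 4, 4, 1, 2, 6); Management gets 6.
Management's induced payoffs are 3, 0, 6, so Management commits to Hard. Subgame-perfect outcome: (N5, Hard) with payoffs (6, 6).

6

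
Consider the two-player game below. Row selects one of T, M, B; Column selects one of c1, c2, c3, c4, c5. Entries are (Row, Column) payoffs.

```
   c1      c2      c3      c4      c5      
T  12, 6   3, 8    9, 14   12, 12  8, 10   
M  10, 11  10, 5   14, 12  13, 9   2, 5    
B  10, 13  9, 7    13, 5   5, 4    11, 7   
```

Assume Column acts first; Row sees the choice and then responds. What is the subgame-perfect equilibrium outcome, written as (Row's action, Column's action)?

(M, c3)

Solve by backward induction (Column leads).
- c1 → Row plays T (best of 12, 10, 10); Column gets 6.
- c2 → Row plays M (best of 3, 10, 9); Column gets 5.
- c3 → Row plays M (best of 9, 14, 13); Column gets 12.
- c4 → Row plays M (best of 12, 13, 5); Column gets 9.
- c5 → Row plays B (best of 8, 2, 11); Column gets 7.
Column's induced payoffs are 6, 5, 12, 9, 7, so Column commits to c3. Subgame-perfect outcome: (M, c3) with payoffs (14, 12).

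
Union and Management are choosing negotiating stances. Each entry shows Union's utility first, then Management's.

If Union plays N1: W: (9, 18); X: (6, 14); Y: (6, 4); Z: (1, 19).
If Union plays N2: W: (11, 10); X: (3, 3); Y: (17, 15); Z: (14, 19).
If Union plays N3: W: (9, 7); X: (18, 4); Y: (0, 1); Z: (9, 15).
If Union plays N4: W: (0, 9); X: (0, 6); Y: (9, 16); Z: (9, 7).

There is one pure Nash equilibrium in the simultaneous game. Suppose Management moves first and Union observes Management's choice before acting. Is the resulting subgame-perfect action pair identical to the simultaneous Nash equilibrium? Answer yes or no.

yes

Solve by backward induction (Management leads).
- W: BR = N2, leader payoff 10.
- X: BR = N3, leader payoff 4.
- Y: BR = N2, leader payoff 15.
- Z: BR = N2, leader payoff 19.
Among 10, 4, 15, 19, the best is 19 at Z. Subgame-perfect outcome: (N2, Z) with payoffs (14, 19).
Now find the simultaneous Nash equilibrium.
Union's best replies: W→N2; X→N3; Y→N2; Z→N2.
Management's best replies: N1→Z; N2→Z; N3→Z; N4→Y.
Only (N2, Z) has each player best-responding; Nash payoffs (14, 19).
Sequential outcome (N2, Z) coincides with the Nash profile (N2, Z).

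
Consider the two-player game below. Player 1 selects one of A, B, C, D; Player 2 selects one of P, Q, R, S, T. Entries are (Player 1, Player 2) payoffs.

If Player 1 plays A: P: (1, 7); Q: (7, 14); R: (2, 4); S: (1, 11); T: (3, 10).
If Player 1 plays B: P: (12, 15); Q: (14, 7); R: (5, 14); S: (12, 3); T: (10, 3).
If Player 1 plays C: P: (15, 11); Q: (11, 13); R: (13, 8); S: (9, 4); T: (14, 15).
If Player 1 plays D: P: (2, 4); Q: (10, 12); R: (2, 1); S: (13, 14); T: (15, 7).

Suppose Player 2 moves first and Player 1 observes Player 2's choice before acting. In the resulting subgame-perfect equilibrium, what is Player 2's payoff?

14

Player 1 best-responds to each possible Player 2 move:
- P: Player 1 compares 1, 12, 15, 2 and picks C; Player 2 would get 11.
- Q: Player 1 compares 7, 14, 11, 10 and picks B; Player 2 would get 7.
- R: Player 1 compares 2, 5, 13, 2 and picks C; Player 2 would get 8.
- S: Player 1 compares 1, 12, 9, 13 and picks D; Player 2 would get 14.
- T: Player 1 compares 3, 10, 14, 15 and picks D; Player 2 would get 7.
Maximizing over 11, 7, 8, 14, 7, Player 2 chooses S. Subgame-perfect outcome: (D, S) with payoffs (13, 14).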